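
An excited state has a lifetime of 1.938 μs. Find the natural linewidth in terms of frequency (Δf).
41.062 kHz

Using the energy-time uncertainty principle and E = hf:
ΔEΔt ≥ ℏ/2
hΔf·Δt ≥ ℏ/2

The minimum frequency uncertainty is:
Δf = ℏ/(2hτ) = 1/(4πτ)
Δf = 1/(4π × 1.938e-06 s)
Δf = 4.106e+04 Hz = 41.062 kHz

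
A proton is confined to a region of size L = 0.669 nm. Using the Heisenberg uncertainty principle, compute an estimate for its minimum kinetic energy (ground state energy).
11.590 μeV

Using the uncertainty principle to estimate ground state energy:

1. The position uncertainty is approximately the confinement size:
   Δx ≈ L = 6.690e-10 m

2. From ΔxΔp ≥ ℏ/2, the minimum momentum uncertainty is:
   Δp ≈ ℏ/(2L) = 7.882e-26 kg·m/s

3. The kinetic energy is approximately:
   KE ≈ (Δp)²/(2m) = (7.882e-26)²/(2 × 1.673e-27 kg)
   KE ≈ 1.857e-24 J = 11.590 μeV

This is an order-of-magnitude estimate of the ground state energy.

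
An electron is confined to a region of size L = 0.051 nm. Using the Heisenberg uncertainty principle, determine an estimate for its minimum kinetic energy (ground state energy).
3.662 eV

Using the uncertainty principle to estimate ground state energy:

1. The position uncertainty is approximately the confinement size:
   Δx ≈ L = 5.100e-11 m

2. From ΔxΔp ≥ ℏ/2, the minimum momentum uncertainty is:
   Δp ≈ ℏ/(2L) = 1.034e-24 kg·m/s

3. The kinetic energy is approximately:
   KE ≈ (Δp)²/(2m) = (1.034e-24)²/(2 × 9.109e-31 kg)
   KE ≈ 5.867e-19 J = 3.662 eV

This is an order-of-magnitude estimate of the ground state energy.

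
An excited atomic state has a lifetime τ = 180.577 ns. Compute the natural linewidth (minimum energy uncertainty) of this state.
1.823 neV

Using the energy-time uncertainty principle:
ΔEΔt ≥ ℏ/2

The lifetime τ represents the time uncertainty Δt.
The natural linewidth (minimum energy uncertainty) is:

ΔE = ℏ/(2τ)
ΔE = (1.055e-34 J·s) / (2 × 1.806e-07 s)
ΔE = 2.920e-28 J = 1.823 neV

This natural linewidth limits the precision of spectroscopic measurements.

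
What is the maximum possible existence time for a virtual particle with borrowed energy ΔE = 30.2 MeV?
10.898 ys

Using the energy-time uncertainty principle:
ΔEΔt ≥ ℏ/2

For a virtual particle borrowing energy ΔE, the maximum lifetime is:
Δt_max = ℏ/(2ΔE)

Converting energy:
ΔE = 30.2 MeV = 4.839e-12 J

Δt_max = (1.055e-34 J·s) / (2 × 4.839e-12 J)
Δt_max = 1.090e-23 s = 10.898 ys

Virtual particles with higher borrowed energy exist for shorter times.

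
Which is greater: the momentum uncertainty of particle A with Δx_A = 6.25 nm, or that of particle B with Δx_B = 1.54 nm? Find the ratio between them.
Particle B has the larger minimum momentum uncertainty, by a factor of 4.06.

For each particle, the minimum momentum uncertainty is Δp_min = ℏ/(2Δx):

Particle A: Δp_A = ℏ/(2×6.250e-09 m) = 8.437e-27 kg·m/s
Particle B: Δp_B = ℏ/(2×1.540e-09 m) = 3.424e-26 kg·m/s

Ratio: Δp_B/Δp_A = 4.06

Since Δp_min ∝ 1/Δx, the particle with smaller position uncertainty (B) has larger momentum uncertainty.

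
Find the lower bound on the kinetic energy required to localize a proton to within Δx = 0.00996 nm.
52.292 meV

Localizing a particle requires giving it sufficient momentum uncertainty:

1. From uncertainty principle: Δp ≥ ℏ/(2Δx)
   Δp_min = (1.055e-34 J·s) / (2 × 9.960e-12 m)
   Δp_min = 5.294e-24 kg·m/s

2. This momentum uncertainty corresponds to kinetic energy:
   KE ≈ (Δp)²/(2m) = (5.294e-24)²/(2 × 1.673e-27 kg)
   KE = 8.378e-21 J = 52.292 meV

Tighter localization requires more energy.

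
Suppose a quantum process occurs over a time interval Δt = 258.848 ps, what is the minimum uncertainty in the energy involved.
1.271 μeV

Using the energy-time uncertainty principle:
ΔEΔt ≥ ℏ/2

The minimum uncertainty in energy is:
ΔE_min = ℏ/(2Δt)
ΔE_min = (1.055e-34 J·s) / (2 × 2.588e-10 s)
ΔE_min = 2.037e-25 J = 1.271 μeV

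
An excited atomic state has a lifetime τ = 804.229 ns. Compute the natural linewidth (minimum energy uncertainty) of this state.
409.219 peV

Using the energy-time uncertainty principle:
ΔEΔt ≥ ℏ/2

The lifetime τ represents the time uncertainty Δt.
The natural linewidth (minimum energy uncertainty) is:

ΔE = ℏ/(2τ)
ΔE = (1.055e-34 J·s) / (2 × 8.042e-07 s)
ΔE = 6.556e-29 J = 409.219 peV

This natural linewidth limits the precision of spectroscopic measurements.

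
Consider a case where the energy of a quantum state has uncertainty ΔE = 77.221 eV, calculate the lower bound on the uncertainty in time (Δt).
4.262 as

Using the energy-time uncertainty principle:
ΔEΔt ≥ ℏ/2

The minimum uncertainty in time is:
Δt_min = ℏ/(2ΔE)
Δt_min = (1.055e-34 J·s) / (2 × 1.237e-17 J)
Δt_min = 4.262e-18 s = 4.262 as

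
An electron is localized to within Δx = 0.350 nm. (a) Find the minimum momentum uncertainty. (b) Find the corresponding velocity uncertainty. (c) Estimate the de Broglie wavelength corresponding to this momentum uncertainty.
(a) Δp_min = 1.507 × 10^-25 kg·m/s
(b) Δv_min = 165.382 km/s
(c) λ_dB = 4.398 nm

Step-by-step:

(a) From the uncertainty principle:
Δp_min = ℏ/(2Δx) = (1.055e-34 J·s)/(2 × 3.500e-10 m) = 1.507e-25 kg·m/s

(b) The velocity uncertainty:
Δv = Δp/m = (1.507e-25 kg·m/s)/(9.109e-31 kg) = 1.654e+05 m/s = 165.382 km/s

(c) The de Broglie wavelength for this momentum:
λ = h/p = (6.626e-34 J·s)/(1.507e-25 kg·m/s) = 4.398e-09 m = 4.398 nm

Note: The de Broglie wavelength is comparable to the localization size, as expected from wave-particle duality.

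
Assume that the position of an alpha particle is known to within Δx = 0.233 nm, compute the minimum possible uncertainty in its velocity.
34.058 m/s

Using the Heisenberg uncertainty principle and Δp = mΔv:
ΔxΔp ≥ ℏ/2
Δx(mΔv) ≥ ℏ/2

The minimum uncertainty in velocity is:
Δv_min = ℏ/(2mΔx)
Δv_min = (1.055e-34 J·s) / (2 × 6.645e-27 kg × 2.330e-10 m)
Δv_min = 3.406e+01 m/s = 34.058 m/s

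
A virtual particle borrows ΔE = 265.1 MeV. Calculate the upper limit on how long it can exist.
1.241 ys

Using the energy-time uncertainty principle:
ΔEΔt ≥ ℏ/2

For a virtual particle borrowing energy ΔE, the maximum lifetime is:
Δt_max = ℏ/(2ΔE)

Converting energy:
ΔE = 265.1 MeV = 4.247e-11 J

Δt_max = (1.055e-34 J·s) / (2 × 4.247e-11 J)
Δt_max = 1.241e-24 s = 1.241 ys

Virtual particles with higher borrowed energy exist for shorter times.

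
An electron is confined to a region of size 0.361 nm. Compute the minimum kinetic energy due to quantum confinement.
73.088 meV

Using the uncertainty principle:

1. Position uncertainty: Δx ≈ 3.610e-10 m
2. Minimum momentum uncertainty: Δp = ℏ/(2Δx) = 1.461e-25 kg·m/s
3. Minimum kinetic energy:
   KE = (Δp)²/(2m) = (1.461e-25)²/(2 × 9.109e-31 kg)
   KE = 1.171e-20 J = 73.088 meV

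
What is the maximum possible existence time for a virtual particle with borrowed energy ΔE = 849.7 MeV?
3.873 × 10^-25 s

Using the energy-time uncertainty principle:
ΔEΔt ≥ ℏ/2

For a virtual particle borrowing energy ΔE, the maximum lifetime is:
Δt_max = ℏ/(2ΔE)

Converting energy:
ΔE = 849.7 MeV = 1.361e-10 J

Δt_max = (1.055e-34 J·s) / (2 × 1.361e-10 J)
Δt_max = 3.873e-25 s = 3.873 × 10^-25 s

Virtual particles with higher borrowed energy exist for shorter times.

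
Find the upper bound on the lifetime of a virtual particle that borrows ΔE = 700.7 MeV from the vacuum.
4.697 × 10^-25 s

Using the energy-time uncertainty principle:
ΔEΔt ≥ ℏ/2

For a virtual particle borrowing energy ΔE, the maximum lifetime is:
Δt_max = ℏ/(2ΔE)

Converting energy:
ΔE = 700.7 MeV = 1.123e-10 J

Δt_max = (1.055e-34 J·s) / (2 × 1.123e-10 J)
Δt_max = 4.697e-25 s = 4.697 × 10^-25 s

Virtual particles with higher borrowed energy exist for shorter times.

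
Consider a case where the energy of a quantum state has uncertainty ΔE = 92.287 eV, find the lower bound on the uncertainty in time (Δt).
3.566 as

Using the energy-time uncertainty principle:
ΔEΔt ≥ ℏ/2

The minimum uncertainty in time is:
Δt_min = ℏ/(2ΔE)
Δt_min = (1.055e-34 J·s) / (2 × 1.479e-17 J)
Δt_min = 3.566e-18 s = 3.566 as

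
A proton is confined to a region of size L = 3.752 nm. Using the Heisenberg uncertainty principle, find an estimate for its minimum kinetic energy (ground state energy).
368.492 neV

Using the uncertainty principle to estimate ground state energy:

1. The position uncertainty is approximately the confinement size:
   Δx ≈ L = 3.752e-09 m

2. From ΔxΔp ≥ ℏ/2, the minimum momentum uncertainty is:
   Δp ≈ ℏ/(2L) = 1.405e-26 kg·m/s

3. The kinetic energy is approximately:
   KE ≈ (Δp)²/(2m) = (1.405e-26)²/(2 × 1.673e-27 kg)
   KE ≈ 5.904e-26 J = 368.492 neV

This is an order-of-magnitude estimate of the ground state energy.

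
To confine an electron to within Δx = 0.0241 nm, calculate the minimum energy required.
16.399 eV

Localizing a particle requires giving it sufficient momentum uncertainty:

1. From uncertainty principle: Δp ≥ ℏ/(2Δx)
   Δp_min = (1.055e-34 J·s) / (2 × 2.410e-11 m)
   Δp_min = 2.188e-24 kg·m/s

2. This momentum uncertainty corresponds to kinetic energy:
   KE ≈ (Δp)²/(2m) = (2.188e-24)²/(2 × 9.109e-31 kg)
   KE = 2.627e-18 J = 16.399 eV

Tighter localization requires more energy.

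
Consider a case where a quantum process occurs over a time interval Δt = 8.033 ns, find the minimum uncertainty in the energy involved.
40.969 neV

Using the energy-time uncertainty principle:
ΔEΔt ≥ ℏ/2

The minimum uncertainty in energy is:
ΔE_min = ℏ/(2Δt)
ΔE_min = (1.055e-34 J·s) / (2 × 8.033e-09 s)
ΔE_min = 6.564e-27 J = 40.969 neV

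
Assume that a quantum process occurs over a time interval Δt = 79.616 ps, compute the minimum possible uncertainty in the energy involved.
4.134 μeV

Using the energy-time uncertainty principle:
ΔEΔt ≥ ℏ/2

The minimum uncertainty in energy is:
ΔE_min = ℏ/(2Δt)
ΔE_min = (1.055e-34 J·s) / (2 × 7.962e-11 s)
ΔE_min = 6.623e-25 J = 4.134 μeV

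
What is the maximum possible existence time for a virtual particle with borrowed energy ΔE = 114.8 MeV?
2.867 ys

Using the energy-time uncertainty principle:
ΔEΔt ≥ ℏ/2

For a virtual particle borrowing energy ΔE, the maximum lifetime is:
Δt_max = ℏ/(2ΔE)

Converting energy:
ΔE = 114.8 MeV = 1.839e-11 J

Δt_max = (1.055e-34 J·s) / (2 × 1.839e-11 J)
Δt_max = 2.867e-24 s = 2.867 ys

Virtual particles with higher borrowed energy exist for shorter times.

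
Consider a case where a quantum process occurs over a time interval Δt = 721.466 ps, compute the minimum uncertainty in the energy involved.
456.163 neV

Using the energy-time uncertainty principle:
ΔEΔt ≥ ℏ/2

The minimum uncertainty in energy is:
ΔE_min = ℏ/(2Δt)
ΔE_min = (1.055e-34 J·s) / (2 × 7.215e-10 s)
ΔE_min = 7.309e-26 J = 456.163 neV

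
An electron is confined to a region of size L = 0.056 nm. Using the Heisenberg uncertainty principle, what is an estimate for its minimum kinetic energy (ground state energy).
3.037 eV

Using the uncertainty principle to estimate ground state energy:

1. The position uncertainty is approximately the confinement size:
   Δx ≈ L = 5.600e-11 m

2. From ΔxΔp ≥ ℏ/2, the minimum momentum uncertainty is:
   Δp ≈ ℏ/(2L) = 9.416e-25 kg·m/s

3. The kinetic energy is approximately:
   KE ≈ (Δp)²/(2m) = (9.416e-25)²/(2 × 9.109e-31 kg)
   KE ≈ 4.866e-19 J = 3.037 eV

This is an order-of-magnitude estimate of the ground state energy.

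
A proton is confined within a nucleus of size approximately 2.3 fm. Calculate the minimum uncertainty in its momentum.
2.293 × 10^-20 kg·m/s

Using the Heisenberg uncertainty principle:
ΔxΔp ≥ ℏ/2

With Δx ≈ L = 2.300e-15 m (the confinement size):
Δp_min = ℏ/(2Δx)
Δp_min = (1.055e-34 J·s) / (2 × 2.300e-15 m)
Δp_min = 2.293e-20 kg·m/s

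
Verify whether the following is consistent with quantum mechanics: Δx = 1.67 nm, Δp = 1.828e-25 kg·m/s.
Yes, it satisfies the uncertainty principle.

Calculate the product ΔxΔp:
ΔxΔp = (1.670e-09 m) × (1.828e-25 kg·m/s)
ΔxΔp = 3.053e-34 J·s

Compare to the minimum allowed value ℏ/2:
ℏ/2 = 5.273e-35 J·s

Since ΔxΔp = 3.053e-34 J·s ≥ 5.273e-35 J·s = ℏ/2,
the measurement satisfies the uncertainty principle.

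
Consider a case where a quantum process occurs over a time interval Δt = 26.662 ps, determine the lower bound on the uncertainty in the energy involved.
12.344 μeV

Using the energy-time uncertainty principle:
ΔEΔt ≥ ℏ/2

The minimum uncertainty in energy is:
ΔE_min = ℏ/(2Δt)
ΔE_min = (1.055e-34 J·s) / (2 × 2.666e-11 s)
ΔE_min = 1.978e-24 J = 12.344 μeV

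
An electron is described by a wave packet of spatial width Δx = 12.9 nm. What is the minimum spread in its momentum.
4.087 × 10^-27 kg·m/s

For a wave packet, the spatial width Δx and momentum spread Δp are related by the uncertainty principle:
ΔxΔp ≥ ℏ/2

The minimum momentum spread is:
Δp_min = ℏ/(2Δx)
Δp_min = (1.055e-34 J·s) / (2 × 1.290e-08 m)
Δp_min = 4.087e-27 kg·m/s

A wave packet cannot have both a well-defined position and well-defined momentum.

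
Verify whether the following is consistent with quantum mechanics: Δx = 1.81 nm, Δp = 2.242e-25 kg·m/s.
Yes, it satisfies the uncertainty principle.

Calculate the product ΔxΔp:
ΔxΔp = (1.810e-09 m) × (2.242e-25 kg·m/s)
ΔxΔp = 4.058e-34 J·s

Compare to the minimum allowed value ℏ/2:
ℏ/2 = 5.273e-35 J·s

Since ΔxΔp = 4.058e-34 J·s ≥ 5.273e-35 J·s = ℏ/2,
the measurement satisfies the uncertainty principle.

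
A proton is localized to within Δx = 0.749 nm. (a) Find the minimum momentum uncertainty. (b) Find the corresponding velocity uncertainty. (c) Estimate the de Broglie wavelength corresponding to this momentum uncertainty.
(a) Δp_min = 7.040 × 10^-26 kg·m/s
(b) Δv_min = 42.089 m/s
(c) λ_dB = 9.412 nm

Step-by-step:

(a) From the uncertainty principle:
Δp_min = ℏ/(2Δx) = (1.055e-34 J·s)/(2 × 7.490e-10 m) = 7.040e-26 kg·m/s

(b) The velocity uncertainty:
Δv = Δp/m = (7.040e-26 kg·m/s)/(1.673e-27 kg) = 4.209e+01 m/s = 42.089 m/s

(c) The de Broglie wavelength for this momentum:
λ = h/p = (6.626e-34 J·s)/(7.040e-26 kg·m/s) = 9.412e-09 m = 9.412 nm

Note: The de Broglie wavelength is comparable to the localization size, as expected from wave-particle duality.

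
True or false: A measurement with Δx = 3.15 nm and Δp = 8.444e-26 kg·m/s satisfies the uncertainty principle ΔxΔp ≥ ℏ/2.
Yes, it satisfies the uncertainty principle.

Calculate the product ΔxΔp:
ΔxΔp = (3.150e-09 m) × (8.444e-26 kg·m/s)
ΔxΔp = 2.660e-34 J·s

Compare to the minimum allowed value ℏ/2:
ℏ/2 = 5.273e-35 J·s

Since ΔxΔp = 2.660e-34 J·s ≥ 5.273e-35 J·s = ℏ/2,
the measurement satisfies the uncertainty principle.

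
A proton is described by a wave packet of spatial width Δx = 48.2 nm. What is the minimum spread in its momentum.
1.094 × 10^-27 kg·m/s

For a wave packet, the spatial width Δx and momentum spread Δp are related by the uncertainty principle:
ΔxΔp ≥ ℏ/2

The minimum momentum spread is:
Δp_min = ℏ/(2Δx)
Δp_min = (1.055e-34 J·s) / (2 × 4.820e-08 m)
Δp_min = 1.094e-27 kg·m/s

A wave packet cannot have both a well-defined position and well-defined momentum.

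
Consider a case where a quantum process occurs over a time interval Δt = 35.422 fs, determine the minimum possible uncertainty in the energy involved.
9.291 meV

Using the energy-time uncertainty principle:
ΔEΔt ≥ ℏ/2

The minimum uncertainty in energy is:
ΔE_min = ℏ/(2Δt)
ΔE_min = (1.055e-34 J·s) / (2 × 3.542e-14 s)
ΔE_min = 1.489e-21 J = 9.291 meV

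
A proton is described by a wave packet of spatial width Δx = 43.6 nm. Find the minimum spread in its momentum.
1.209 × 10^-27 kg·m/s

For a wave packet, the spatial width Δx and momentum spread Δp are related by the uncertainty principle:
ΔxΔp ≥ ℏ/2

The minimum momentum spread is:
Δp_min = ℏ/(2Δx)
Δp_min = (1.055e-34 J·s) / (2 × 4.360e-08 m)
Δp_min = 1.209e-27 kg·m/s

A wave packet cannot have both a well-defined position and well-defined momentum.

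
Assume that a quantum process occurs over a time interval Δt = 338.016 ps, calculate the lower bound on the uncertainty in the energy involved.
973.640 neV

Using the energy-time uncertainty principle:
ΔEΔt ≥ ℏ/2

The minimum uncertainty in energy is:
ΔE_min = ℏ/(2Δt)
ΔE_min = (1.055e-34 J·s) / (2 × 3.380e-10 s)
ΔE_min = 1.560e-25 J = 973.640 neV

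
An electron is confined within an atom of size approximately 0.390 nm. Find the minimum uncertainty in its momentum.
1.352 × 10^-25 kg·m/s

Using the Heisenberg uncertainty principle:
ΔxΔp ≥ ℏ/2

With Δx ≈ L = 3.900e-10 m (the confinement size):
Δp_min = ℏ/(2Δx)
Δp_min = (1.055e-34 J·s) / (2 × 3.900e-10 m)
Δp_min = 1.352e-25 kg·m/s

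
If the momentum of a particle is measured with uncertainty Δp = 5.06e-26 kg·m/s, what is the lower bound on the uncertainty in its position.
1.042 nm

Using the Heisenberg uncertainty principle:
ΔxΔp ≥ ℏ/2

The minimum uncertainty in position is:
Δx_min = ℏ/(2Δp)
Δx_min = (1.055e-34 J·s) / (2 × 5.060e-26 kg·m/s)
Δx_min = 1.042e-09 m = 1.042 nm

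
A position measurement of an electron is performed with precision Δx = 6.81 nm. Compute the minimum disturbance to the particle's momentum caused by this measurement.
7.743 × 10^-27 kg·m/s

The uncertainty principle implies that measuring position disturbs momentum:
ΔxΔp ≥ ℏ/2

When we measure position with precision Δx, we necessarily introduce a momentum uncertainty:
Δp ≥ ℏ/(2Δx)
Δp_min = (1.055e-34 J·s) / (2 × 6.810e-09 m)
Δp_min = 7.743e-27 kg·m/s

The more precisely we measure position, the greater the momentum disturbance.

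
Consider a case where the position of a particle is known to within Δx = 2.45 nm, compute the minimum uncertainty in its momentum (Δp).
2.152 × 10^-26 kg·m/s

Using the Heisenberg uncertainty principle:
ΔxΔp ≥ ℏ/2

The minimum uncertainty in momentum is:
Δp_min = ℏ/(2Δx)
Δp_min = (1.055e-34 J·s) / (2 × 2.450e-09 m)
Δp_min = 2.152e-26 kg·m/s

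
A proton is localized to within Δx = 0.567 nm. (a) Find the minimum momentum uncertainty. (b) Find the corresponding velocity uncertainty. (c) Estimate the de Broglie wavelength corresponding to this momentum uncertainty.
(a) Δp_min = 9.300 × 10^-26 kg·m/s
(b) Δv_min = 55.599 m/s
(c) λ_dB = 7.125 nm

Step-by-step:

(a) From the uncertainty principle:
Δp_min = ℏ/(2Δx) = (1.055e-34 J·s)/(2 × 5.670e-10 m) = 9.300e-26 kg·m/s

(b) The velocity uncertainty:
Δv = Δp/m = (9.300e-26 kg·m/s)/(1.673e-27 kg) = 5.560e+01 m/s = 55.599 m/s

(c) The de Broglie wavelength for this momentum:
λ = h/p = (6.626e-34 J·s)/(9.300e-26 kg·m/s) = 7.125e-09 m = 7.125 nm

Note: The de Broglie wavelength is comparable to the localization size, as expected from wave-particle duality.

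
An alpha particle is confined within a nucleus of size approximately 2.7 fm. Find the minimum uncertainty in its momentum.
1.953 × 10^-20 kg·m/s

Using the Heisenberg uncertainty principle:
ΔxΔp ≥ ℏ/2

With Δx ≈ L = 2.700e-15 m (the confinement size):
Δp_min = ℏ/(2Δx)
Δp_min = (1.055e-34 J·s) / (2 × 2.700e-15 m)
Δp_min = 1.953e-20 kg·m/s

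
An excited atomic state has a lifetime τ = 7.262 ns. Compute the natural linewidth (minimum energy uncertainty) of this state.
45.319 neV

Using the energy-time uncertainty principle:
ΔEΔt ≥ ℏ/2

The lifetime τ represents the time uncertainty Δt.
The natural linewidth (minimum energy uncertainty) is:

ΔE = ℏ/(2τ)
ΔE = (1.055e-34 J·s) / (2 × 7.262e-09 s)
ΔE = 7.261e-27 J = 45.319 neV

This natural linewidth limits the precision of spectroscopic measurements.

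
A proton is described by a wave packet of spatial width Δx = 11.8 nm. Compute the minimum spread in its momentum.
4.469 × 10^-27 kg·m/s

For a wave packet, the spatial width Δx and momentum spread Δp are related by the uncertainty principle:
ΔxΔp ≥ ℏ/2

The minimum momentum spread is:
Δp_min = ℏ/(2Δx)
Δp_min = (1.055e-34 J·s) / (2 × 1.180e-08 m)
Δp_min = 4.469e-27 kg·m/s

A wave packet cannot have both a well-defined position and well-defined momentum.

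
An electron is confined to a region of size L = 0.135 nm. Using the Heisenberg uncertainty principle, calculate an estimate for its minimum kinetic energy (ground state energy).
522.631 meV

Using the uncertainty principle to estimate ground state energy:

1. The position uncertainty is approximately the confinement size:
   Δx ≈ L = 1.350e-10 m

2. From ΔxΔp ≥ ℏ/2, the minimum momentum uncertainty is:
   Δp ≈ ℏ/(2L) = 3.906e-25 kg·m/s

3. The kinetic energy is approximately:
   KE ≈ (Δp)²/(2m) = (3.906e-25)²/(2 × 9.109e-31 kg)
   KE ≈ 8.373e-20 J = 522.631 meV

This is an order-of-magnitude estimate of the ground state energy.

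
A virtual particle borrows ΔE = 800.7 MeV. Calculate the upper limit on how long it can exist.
4.110 × 10^-25 s

Using the energy-time uncertainty principle:
ΔEΔt ≥ ℏ/2

For a virtual particle borrowing energy ΔE, the maximum lifetime is:
Δt_max = ℏ/(2ΔE)

Converting energy:
ΔE = 800.7 MeV = 1.283e-10 J

Δt_max = (1.055e-34 J·s) / (2 × 1.283e-10 J)
Δt_max = 4.110e-25 s = 4.110 × 10^-25 s

Virtual particles with higher borrowed energy exist for shorter times.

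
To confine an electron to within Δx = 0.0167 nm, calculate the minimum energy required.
34.153 eV

Localizing a particle requires giving it sufficient momentum uncertainty:

1. From uncertainty principle: Δp ≥ ℏ/(2Δx)
   Δp_min = (1.055e-34 J·s) / (2 × 1.670e-11 m)
   Δp_min = 3.157e-24 kg·m/s

2. This momentum uncertainty corresponds to kinetic energy:
   KE ≈ (Δp)²/(2m) = (3.157e-24)²/(2 × 9.109e-31 kg)
   KE = 5.472e-18 J = 34.153 eV

Tighter localization requires more energy.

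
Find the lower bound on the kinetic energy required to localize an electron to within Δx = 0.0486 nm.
4.033 eV

Localizing a particle requires giving it sufficient momentum uncertainty:

1. From uncertainty principle: Δp ≥ ℏ/(2Δx)
   Δp_min = (1.055e-34 J·s) / (2 × 4.860e-11 m)
   Δp_min = 1.085e-24 kg·m/s

2. This momentum uncertainty corresponds to kinetic energy:
   KE ≈ (Δp)²/(2m) = (1.085e-24)²/(2 × 9.109e-31 kg)
   KE = 6.461e-19 J = 4.033 eV

Tighter localization requires more energy.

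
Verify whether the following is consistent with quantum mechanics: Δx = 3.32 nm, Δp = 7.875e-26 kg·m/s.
Yes, it satisfies the uncertainty principle.

Calculate the product ΔxΔp:
ΔxΔp = (3.320e-09 m) × (7.875e-26 kg·m/s)
ΔxΔp = 2.614e-34 J·s

Compare to the minimum allowed value ℏ/2:
ℏ/2 = 5.273e-35 J·s

Since ΔxΔp = 2.614e-34 J·s ≥ 5.273e-35 J·s = ℏ/2,
the measurement satisfies the uncertainty principle.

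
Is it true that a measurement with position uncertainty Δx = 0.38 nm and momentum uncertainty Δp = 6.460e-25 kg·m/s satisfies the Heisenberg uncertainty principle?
Yes, it satisfies the uncertainty principle.

Calculate the product ΔxΔp:
ΔxΔp = (3.800e-10 m) × (6.460e-25 kg·m/s)
ΔxΔp = 2.455e-34 J·s

Compare to the minimum allowed value ℏ/2:
ℏ/2 = 5.273e-35 J·s

Since ΔxΔp = 2.455e-34 J·s ≥ 5.273e-35 J·s = ℏ/2,
the measurement satisfies the uncertainty principle.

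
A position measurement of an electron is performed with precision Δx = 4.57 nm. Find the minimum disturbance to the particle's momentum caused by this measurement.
1.154 × 10^-26 kg·m/s

The uncertainty principle implies that measuring position disturbs momentum:
ΔxΔp ≥ ℏ/2

When we measure position with precision Δx, we necessarily introduce a momentum uncertainty:
Δp ≥ ℏ/(2Δx)
Δp_min = (1.055e-34 J·s) / (2 × 4.570e-09 m)
Δp_min = 1.154e-26 kg·m/s

The more precisely we measure position, the greater the momentum disturbance.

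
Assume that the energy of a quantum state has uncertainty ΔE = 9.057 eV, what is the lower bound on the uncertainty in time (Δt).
36.337 as

Using the energy-time uncertainty principle:
ΔEΔt ≥ ℏ/2

The minimum uncertainty in time is:
Δt_min = ℏ/(2ΔE)
Δt_min = (1.055e-34 J·s) / (2 × 1.451e-18 J)
Δt_min = 3.634e-17 s = 36.337 as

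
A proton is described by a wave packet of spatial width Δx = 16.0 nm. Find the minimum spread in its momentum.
3.296 × 10^-27 kg·m/s

For a wave packet, the spatial width Δx and momentum spread Δp are related by the uncertainty principle:
ΔxΔp ≥ ℏ/2

The minimum momentum spread is:
Δp_min = ℏ/(2Δx)
Δp_min = (1.055e-34 J·s) / (2 × 1.600e-08 m)
Δp_min = 3.296e-27 kg·m/s

A wave packet cannot have both a well-defined position and well-defined momentum.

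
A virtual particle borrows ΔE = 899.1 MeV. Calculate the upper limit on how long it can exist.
3.660 × 10^-25 s

Using the energy-time uncertainty principle:
ΔEΔt ≥ ℏ/2

For a virtual particle borrowing energy ΔE, the maximum lifetime is:
Δt_max = ℏ/(2ΔE)

Converting energy:
ΔE = 899.1 MeV = 1.441e-10 J

Δt_max = (1.055e-34 J·s) / (2 × 1.441e-10 J)
Δt_max = 3.660e-25 s = 3.660 × 10^-25 s

Virtual particles with higher borrowed energy exist for shorter times.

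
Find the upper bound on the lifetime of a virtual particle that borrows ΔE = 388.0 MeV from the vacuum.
8.482 × 10^-25 s

Using the energy-time uncertainty principle:
ΔEΔt ≥ ℏ/2

For a virtual particle borrowing energy ΔE, the maximum lifetime is:
Δt_max = ℏ/(2ΔE)

Converting energy:
ΔE = 388.0 MeV = 6.216e-11 J

Δt_max = (1.055e-34 J·s) / (2 × 6.216e-11 J)
Δt_max = 8.482e-25 s = 8.482 × 10^-25 s

Virtual particles with higher borrowed energy exist for shorter times.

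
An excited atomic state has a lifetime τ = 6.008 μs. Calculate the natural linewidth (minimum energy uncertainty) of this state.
54.778 peV

Using the energy-time uncertainty principle:
ΔEΔt ≥ ℏ/2

The lifetime τ represents the time uncertainty Δt.
The natural linewidth (minimum energy uncertainty) is:

ΔE = ℏ/(2τ)
ΔE = (1.055e-34 J·s) / (2 × 6.008e-06 s)
ΔE = 8.776e-30 J = 54.778 peV

This natural linewidth limits the precision of spectroscopic measurements.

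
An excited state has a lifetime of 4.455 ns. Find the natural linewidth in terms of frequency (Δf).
17.863 MHz

Using the energy-time uncertainty principle and E = hf:
ΔEΔt ≥ ℏ/2
hΔf·Δt ≥ ℏ/2

The minimum frequency uncertainty is:
Δf = ℏ/(2hτ) = 1/(4πτ)
Δf = 1/(4π × 4.455e-09 s)
Δf = 1.786e+07 Hz = 17.863 MHz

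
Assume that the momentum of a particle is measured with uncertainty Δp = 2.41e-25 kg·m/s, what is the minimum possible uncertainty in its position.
218.791 pm

Using the Heisenberg uncertainty principle:
ΔxΔp ≥ ℏ/2

The minimum uncertainty in position is:
Δx_min = ℏ/(2Δp)
Δx_min = (1.055e-34 J·s) / (2 × 2.410e-25 kg·m/s)
Δx_min = 2.188e-10 m = 218.791 pm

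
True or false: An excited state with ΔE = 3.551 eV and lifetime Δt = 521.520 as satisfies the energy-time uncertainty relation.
Yes, it satisfies the uncertainty relation.

Calculate the product ΔEΔt:
ΔE = 3.551 eV = 5.689e-19 J
ΔEΔt = (5.689e-19 J) × (5.215e-16 s)
ΔEΔt = 2.967e-34 J·s

Compare to the minimum allowed value ℏ/2:
ℏ/2 = 5.273e-35 J·s

Since ΔEΔt = 2.967e-34 J·s ≥ 5.273e-35 J·s = ℏ/2,
this satisfies the uncertainty relation.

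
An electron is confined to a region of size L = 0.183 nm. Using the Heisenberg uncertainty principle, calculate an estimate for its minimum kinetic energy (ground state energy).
284.420 meV

Using the uncertainty principle to estimate ground state energy:

1. The position uncertainty is approximately the confinement size:
   Δx ≈ L = 1.830e-10 m

2. From ΔxΔp ≥ ℏ/2, the minimum momentum uncertainty is:
   Δp ≈ ℏ/(2L) = 2.881e-25 kg·m/s

3. The kinetic energy is approximately:
   KE ≈ (Δp)²/(2m) = (2.881e-25)²/(2 × 9.109e-31 kg)
   KE ≈ 4.557e-20 J = 284.420 meV

This is an order-of-magnitude estimate of the ground state energy.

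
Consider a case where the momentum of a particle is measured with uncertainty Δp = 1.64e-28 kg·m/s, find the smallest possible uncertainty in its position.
321.516 nm

Using the Heisenberg uncertainty principle:
ΔxΔp ≥ ℏ/2

The minimum uncertainty in position is:
Δx_min = ℏ/(2Δp)
Δx_min = (1.055e-34 J·s) / (2 × 1.640e-28 kg·m/s)
Δx_min = 3.215e-07 m = 321.516 nm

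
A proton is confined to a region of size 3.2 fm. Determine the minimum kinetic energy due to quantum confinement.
506.587 keV

Using the uncertainty principle:

1. Position uncertainty: Δx ≈ 3.200e-15 m
2. Minimum momentum uncertainty: Δp = ℏ/(2Δx) = 1.648e-20 kg·m/s
3. Minimum kinetic energy:
   KE = (Δp)²/(2m) = (1.648e-20)²/(2 × 1.673e-27 kg)
   KE = 8.116e-14 J = 506.587 keV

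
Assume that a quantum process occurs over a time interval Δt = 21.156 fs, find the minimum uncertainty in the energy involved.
15.556 meV

Using the energy-time uncertainty principle:
ΔEΔt ≥ ℏ/2

The minimum uncertainty in energy is:
ΔE_min = ℏ/(2Δt)
ΔE_min = (1.055e-34 J·s) / (2 × 2.116e-14 s)
ΔE_min = 2.492e-21 J = 15.556 meV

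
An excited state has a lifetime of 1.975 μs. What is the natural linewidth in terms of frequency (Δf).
40.292 kHz

Using the energy-time uncertainty principle and E = hf:
ΔEΔt ≥ ℏ/2
hΔf·Δt ≥ ℏ/2

The minimum frequency uncertainty is:
Δf = ℏ/(2hτ) = 1/(4πτ)
Δf = 1/(4π × 1.975e-06 s)
Δf = 4.029e+04 Hz = 40.292 kHz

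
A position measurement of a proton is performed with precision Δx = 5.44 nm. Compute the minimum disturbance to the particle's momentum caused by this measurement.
9.693 × 10^-27 kg·m/s

The uncertainty principle implies that measuring position disturbs momentum:
ΔxΔp ≥ ℏ/2

When we measure position with precision Δx, we necessarily introduce a momentum uncertainty:
Δp ≥ ℏ/(2Δx)
Δp_min = (1.055e-34 J·s) / (2 × 5.440e-09 m)
Δp_min = 9.693e-27 kg·m/s

The more precisely we measure position, the greater the momentum disturbance.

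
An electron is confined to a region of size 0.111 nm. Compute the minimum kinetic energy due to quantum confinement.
773.067 meV

Using the uncertainty principle:

1. Position uncertainty: Δx ≈ 1.110e-10 m
2. Minimum momentum uncertainty: Δp = ℏ/(2Δx) = 4.750e-25 kg·m/s
3. Minimum kinetic energy:
   KE = (Δp)²/(2m) = (4.750e-25)²/(2 × 9.109e-31 kg)
   KE = 1.239e-19 J = 773.067 meV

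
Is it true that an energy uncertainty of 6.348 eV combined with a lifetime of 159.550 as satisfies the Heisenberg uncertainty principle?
Yes, it satisfies the uncertainty relation.

Calculate the product ΔEΔt:
ΔE = 6.348 eV = 1.017e-18 J
ΔEΔt = (1.017e-18 J) × (1.595e-16 s)
ΔEΔt = 1.623e-34 J·s

Compare to the minimum allowed value ℏ/2:
ℏ/2 = 5.273e-35 J·s

Since ΔEΔt = 1.623e-34 J·s ≥ 5.273e-35 J·s = ℏ/2,
this satisfies the uncertainty relation.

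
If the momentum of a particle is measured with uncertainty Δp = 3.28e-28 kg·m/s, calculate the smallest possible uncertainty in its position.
160.758 nm

Using the Heisenberg uncertainty principle:
ΔxΔp ≥ ℏ/2

The minimum uncertainty in position is:
Δx_min = ℏ/(2Δp)
Δx_min = (1.055e-34 J·s) / (2 × 3.280e-28 kg·m/s)
Δx_min = 1.608e-07 m = 160.758 nm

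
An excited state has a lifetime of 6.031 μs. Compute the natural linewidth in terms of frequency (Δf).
13.195 kHz

Using the energy-time uncertainty principle and E = hf:
ΔEΔt ≥ ℏ/2
hΔf·Δt ≥ ℏ/2

The minimum frequency uncertainty is:
Δf = ℏ/(2hτ) = 1/(4πτ)
Δf = 1/(4π × 6.031e-06 s)
Δf = 1.319e+04 Hz = 13.195 kHz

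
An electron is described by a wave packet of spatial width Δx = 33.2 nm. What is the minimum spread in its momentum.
1.588 × 10^-27 kg·m/s

For a wave packet, the spatial width Δx and momentum spread Δp are related by the uncertainty principle:
ΔxΔp ≥ ℏ/2

The minimum momentum spread is:
Δp_min = ℏ/(2Δx)
Δp_min = (1.055e-34 J·s) / (2 × 3.320e-08 m)
Δp_min = 1.588e-27 kg·m/s

A wave packet cannot have both a well-defined position and well-defined momentum.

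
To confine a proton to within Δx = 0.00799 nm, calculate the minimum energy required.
81.257 meV

Localizing a particle requires giving it sufficient momentum uncertainty:

1. From uncertainty principle: Δp ≥ ℏ/(2Δx)
   Δp_min = (1.055e-34 J·s) / (2 × 7.990e-12 m)
   Δp_min = 6.599e-24 kg·m/s

2. This momentum uncertainty corresponds to kinetic energy:
   KE ≈ (Δp)²/(2m) = (6.599e-24)²/(2 × 1.673e-27 kg)
   KE = 1.302e-20 J = 81.257 meV

Tighter localization requires more energy.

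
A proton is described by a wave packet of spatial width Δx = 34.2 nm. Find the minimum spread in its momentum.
1.542 × 10^-27 kg·m/s

For a wave packet, the spatial width Δx and momentum spread Δp are related by the uncertainty principle:
ΔxΔp ≥ ℏ/2

The minimum momentum spread is:
Δp_min = ℏ/(2Δx)
Δp_min = (1.055e-34 J·s) / (2 × 3.420e-08 m)
Δp_min = 1.542e-27 kg·m/s

A wave packet cannot have both a well-defined position and well-defined momentum.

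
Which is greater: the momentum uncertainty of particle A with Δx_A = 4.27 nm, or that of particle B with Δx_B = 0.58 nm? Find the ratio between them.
Particle B has the larger minimum momentum uncertainty, by a factor of 7.36.

For each particle, the minimum momentum uncertainty is Δp_min = ℏ/(2Δx):

Particle A: Δp_A = ℏ/(2×4.270e-09 m) = 1.235e-26 kg·m/s
Particle B: Δp_B = ℏ/(2×5.800e-10 m) = 9.091e-26 kg·m/s

Ratio: Δp_B/Δp_A = 7.36

Since Δp_min ∝ 1/Δx, the particle with smaller position uncertainty (B) has larger momentum uncertainty.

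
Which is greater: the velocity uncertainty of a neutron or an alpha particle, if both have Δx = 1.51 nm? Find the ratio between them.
The neutron has the larger minimum velocity uncertainty, by a ratio of 4.0.

For both particles, Δp_min = ℏ/(2Δx) = 3.492e-26 kg·m/s (same for both).

The velocity uncertainty is Δv = Δp/m:
- neutron: Δv = 3.492e-26 / 1.675e-27 = 2.085e+01 m/s = 20.848 m/s
- alpha particle: Δv = 3.492e-26 / 6.645e-27 = 5.255e+00 m/s = 5.255 m/s

Ratio: 2.085e+01 / 5.255e+00 = 4.0

The lighter particle has larger velocity uncertainty because Δv ∝ 1/m.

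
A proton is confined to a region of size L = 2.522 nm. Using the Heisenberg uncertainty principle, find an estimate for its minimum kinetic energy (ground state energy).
815.575 neV

Using the uncertainty principle to estimate ground state energy:

1. The position uncertainty is approximately the confinement size:
   Δx ≈ L = 2.522e-09 m

2. From ΔxΔp ≥ ℏ/2, the minimum momentum uncertainty is:
   Δp ≈ ℏ/(2L) = 2.091e-26 kg·m/s

3. The kinetic energy is approximately:
   KE ≈ (Δp)²/(2m) = (2.091e-26)²/(2 × 1.673e-27 kg)
   KE ≈ 1.307e-25 J = 815.575 neV

This is an order-of-magnitude estimate of the ground state energy.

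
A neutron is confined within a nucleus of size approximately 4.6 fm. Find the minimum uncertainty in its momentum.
1.146 × 10^-20 kg·m/s

Using the Heisenberg uncertainty principle:
ΔxΔp ≥ ℏ/2

With Δx ≈ L = 4.600e-15 m (the confinement size):
Δp_min = ℏ/(2Δx)
Δp_min = (1.055e-34 J·s) / (2 × 4.600e-15 m)
Δp_min = 1.146e-20 kg·m/s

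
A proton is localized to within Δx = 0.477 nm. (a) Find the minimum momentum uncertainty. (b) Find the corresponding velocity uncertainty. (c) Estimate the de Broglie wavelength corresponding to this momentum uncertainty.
(a) Δp_min = 1.105 × 10^-25 kg·m/s
(b) Δv_min = 66.089 m/s
(c) λ_dB = 5.994 nm

Step-by-step:

(a) From the uncertainty principle:
Δp_min = ℏ/(2Δx) = (1.055e-34 J·s)/(2 × 4.770e-10 m) = 1.105e-25 kg·m/s

(b) The velocity uncertainty:
Δv = Δp/m = (1.105e-25 kg·m/s)/(1.673e-27 kg) = 6.609e+01 m/s = 66.089 m/s

(c) The de Broglie wavelength for this momentum:
λ = h/p = (6.626e-34 J·s)/(1.105e-25 kg·m/s) = 5.994e-09 m = 5.994 nm

Note: The de Broglie wavelength is comparable to the localization size, as expected from wave-particle duality.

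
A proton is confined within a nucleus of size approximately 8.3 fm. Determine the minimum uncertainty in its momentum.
6.353 × 10^-21 kg·m/s

Using the Heisenberg uncertainty principle:
ΔxΔp ≥ ℏ/2

With Δx ≈ L = 8.300e-15 m (the confinement size):
Δp_min = ℏ/(2Δx)
Δp_min = (1.055e-34 J·s) / (2 × 8.300e-15 m)
Δp_min = 6.353e-21 kg·m/s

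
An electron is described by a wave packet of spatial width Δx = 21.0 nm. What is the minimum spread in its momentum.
2.511 × 10^-27 kg·m/s

For a wave packet, the spatial width Δx and momentum spread Δp are related by the uncertainty principle:
ΔxΔp ≥ ℏ/2

The minimum momentum spread is:
Δp_min = ℏ/(2Δx)
Δp_min = (1.055e-34 J·s) / (2 × 2.100e-08 m)
Δp_min = 2.511e-27 kg·m/s

A wave packet cannot have both a well-defined position and well-defined momentum.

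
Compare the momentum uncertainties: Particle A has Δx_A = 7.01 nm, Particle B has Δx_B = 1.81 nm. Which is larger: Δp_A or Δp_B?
Particle B has the larger minimum momentum uncertainty, by a factor of 3.87.

For each particle, the minimum momentum uncertainty is Δp_min = ℏ/(2Δx):

Particle A: Δp_A = ℏ/(2×7.010e-09 m) = 7.522e-27 kg·m/s
Particle B: Δp_B = ℏ/(2×1.810e-09 m) = 2.913e-26 kg·m/s

Ratio: Δp_B/Δp_A = 3.87

Since Δp_min ∝ 1/Δx, the particle with smaller position uncertainty (B) has larger momentum uncertainty.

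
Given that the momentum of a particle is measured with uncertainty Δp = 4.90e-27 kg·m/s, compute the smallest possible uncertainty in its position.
10.761 nm

Using the Heisenberg uncertainty principle:
ΔxΔp ≥ ℏ/2

The minimum uncertainty in position is:
Δx_min = ℏ/(2Δp)
Δx_min = (1.055e-34 J·s) / (2 × 4.900e-27 kg·m/s)
Δx_min = 1.076e-08 m = 10.761 nm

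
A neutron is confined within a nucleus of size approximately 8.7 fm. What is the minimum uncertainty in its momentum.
6.061 × 10^-21 kg·m/s

Using the Heisenberg uncertainty principle:
ΔxΔp ≥ ℏ/2

With Δx ≈ L = 8.700e-15 m (the confinement size):
Δp_min = ℏ/(2Δx)
Δp_min = (1.055e-34 J·s) / (2 × 8.700e-15 m)
Δp_min = 6.061e-21 kg·m/s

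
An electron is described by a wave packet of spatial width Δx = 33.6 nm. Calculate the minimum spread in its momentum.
1.569 × 10^-27 kg·m/s

For a wave packet, the spatial width Δx and momentum spread Δp are related by the uncertainty principle:
ΔxΔp ≥ ℏ/2

The minimum momentum spread is:
Δp_min = ℏ/(2Δx)
Δp_min = (1.055e-34 J·s) / (2 × 3.360e-08 m)
Δp_min = 1.569e-27 kg·m/s

A wave packet cannot have both a well-defined position and well-defined momentum.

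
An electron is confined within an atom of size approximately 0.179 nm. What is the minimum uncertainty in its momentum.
2.946 × 10^-25 kg·m/s

Using the Heisenberg uncertainty principle:
ΔxΔp ≥ ℏ/2

With Δx ≈ L = 1.790e-10 m (the confinement size):
Δp_min = ℏ/(2Δx)
Δp_min = (1.055e-34 J·s) / (2 × 1.790e-10 m)
Δp_min = 2.946e-25 kg·m/s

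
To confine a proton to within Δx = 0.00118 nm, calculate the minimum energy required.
3.726 eV

Localizing a particle requires giving it sufficient momentum uncertainty:

1. From uncertainty principle: Δp ≥ ℏ/(2Δx)
   Δp_min = (1.055e-34 J·s) / (2 × 1.180e-12 m)
   Δp_min = 4.469e-23 kg·m/s

2. This momentum uncertainty corresponds to kinetic energy:
   KE ≈ (Δp)²/(2m) = (4.469e-23)²/(2 × 1.673e-27 kg)
   KE = 5.969e-19 J = 3.726 eV

Tighter localization requires more energy.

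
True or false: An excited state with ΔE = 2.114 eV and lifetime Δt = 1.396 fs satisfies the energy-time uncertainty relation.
Yes, it satisfies the uncertainty relation.

Calculate the product ΔEΔt:
ΔE = 2.114 eV = 3.387e-19 J
ΔEΔt = (3.387e-19 J) × (1.396e-15 s)
ΔEΔt = 4.728e-34 J·s

Compare to the minimum allowed value ℏ/2:
ℏ/2 = 5.273e-35 J·s

Since ΔEΔt = 4.728e-34 J·s ≥ 5.273e-35 J·s = ℏ/2,
this satisfies the uncertainty relation.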